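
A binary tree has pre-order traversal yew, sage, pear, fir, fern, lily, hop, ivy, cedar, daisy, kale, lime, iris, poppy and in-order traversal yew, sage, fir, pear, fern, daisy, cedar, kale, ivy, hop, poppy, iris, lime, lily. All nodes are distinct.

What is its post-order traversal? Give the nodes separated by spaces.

The first element of pre-order is the root; it splits in-order into left and right subtrees.
Root yew: left subtree has 0 nodes { }, right has 13 {sage, fir, pear, fern, daisy, cedar, kale, ivy, hop, poppy, iris, lime, lily}.
  Root sage: left subtree has 0 nodes { }, right has 12 {fir, pear, fern, daisy, cedar, kale, ivy, hop, poppy, iris, lime, lily}.
    Root pear: left subtree has 1 node {fir}, right has 10 {fern, daisy, cedar, kale, ivy, hop, poppy, iris, lime, lily}.
      Root fern: left subtree has 0 nodes { }, right has 9 {daisy, cedar, kale, ivy, hop, poppy, iris, lime, lily}.
        Root lily: left subtree has 8 nodes {daisy, cedar, kale, ivy, hop, poppy, iris, lime}, right has 0 { }.
          Root hop: left subtree has 4 nodes {daisy, cedar, kale, ivy}, right has 3 {poppy, iris, lime}.
            Root ivy: left subtree has 3 nodes {daisy, cedar, kale}, right has 0 { }.
              Root cedar: left subtree has 1 node {daisy}, right has 1 {kale}.
            Root lime: left subtree has 2 nodes {poppy, iris}, right has 0 { }.
              Root iris: left subtree has 1 node {poppy}, right has 0 { }.

fir daisy kale cedar ivy poppy iris lime hop lily fern pear sage yew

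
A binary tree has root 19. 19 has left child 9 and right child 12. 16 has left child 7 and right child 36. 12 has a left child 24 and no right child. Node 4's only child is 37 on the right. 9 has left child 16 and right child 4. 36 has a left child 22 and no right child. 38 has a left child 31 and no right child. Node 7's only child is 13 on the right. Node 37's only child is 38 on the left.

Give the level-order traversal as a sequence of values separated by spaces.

19 9 12 16 4 24 7 36 37 13 22 38 31

Level-order visits nodes level by level from the root, left to right within each level.
Level 0: 19
Level 1: 9, 12
Level 2: 16, 4, 24
Level 3: 7, 36, 37
Level 4: 13, 22, 38
Level 5: 31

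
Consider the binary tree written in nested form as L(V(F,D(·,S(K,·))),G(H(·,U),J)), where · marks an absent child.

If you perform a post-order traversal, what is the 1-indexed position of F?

Post-order visits the left subtree, then the right subtree, then the node.
At L: go left to V.
  At V: go left to F.
    F is a leaf — visit F.
  At V: go right to D.
    At D: no left child.
    At D: go right to S.
      At S: go left to K.
        K is a leaf — visit K.
      At S: no right child.
      Visit S.
    Visit D.
  Visit V.
At L: go right to G.
  At G: go left to H.
    At H: no left child.
    At H: go right to U.
      U is a leaf — visit U.
    Visit H.
  At G: go right to J.
    J is a leaf — visit J.
  Visit G.
Visit L.
Full post-order sequence: F, K, S, D, V, U, H, J, G, L.

1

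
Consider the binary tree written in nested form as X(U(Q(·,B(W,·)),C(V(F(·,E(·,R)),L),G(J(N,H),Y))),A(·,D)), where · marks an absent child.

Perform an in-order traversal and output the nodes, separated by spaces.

In-order visits the left subtree, then the node, then the right subtree.
At X: go left to U.
  At U: go left to Q.
    At Q: no left child.
    Visit Q.
    At Q: go right to B.
      At B: go left to W.
        W is a leaf — visit W.
      Visit B.
      At B: no right child.
  Visit U.
  At U: go right to C.
    At C: go left to V.
      At V: go left to F.
        At F: no left child.
        Visit F.
        At F: go right to E.
          At E: no left child.
          Visit E.
          At E: go right to R.
            R is a leaf — visit R.
      Visit V.
      At V: go right to L.
        L is a leaf — visit L.
    Visit C.
    At C: go right to G.
      At G: go left to J.
        At J: go left to N.
          N is a leaf — visit N.
        Visit J.
        At J: go right to H.
          H is a leaf — visit H.
      Visit G.
      At G: go right to Y.
        Y is a leaf — visit Y.
Visit X.
At X: go right to A.
  At A: no left child.
  Visit A.
  At A: go right to D.
    D is a leaf — visit D.

Q W B U F E R V L C N J H G Y X A D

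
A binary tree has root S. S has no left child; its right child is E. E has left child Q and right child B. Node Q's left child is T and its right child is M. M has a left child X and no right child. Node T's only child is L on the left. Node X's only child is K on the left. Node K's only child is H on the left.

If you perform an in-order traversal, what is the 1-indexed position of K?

In-order visits the left subtree, then the node, then the right subtree.
At S: no left child.
Visit S.
At S: go right to E.
  At E: go left to Q.
    At Q: go left to T.
      At T: go left to L.
        L is a leaf — visit L.
      Visit T.
      At T: no right child.
    Visit Q.
    At Q: go right to M.
      At M: go left to X.
        At X: go left to K.
          At K: go left to H.
            H is a leaf — visit H.
          Visit K.
          At K: no right child.
        Visit X.
        At X: no right child.
      Visit M.
      At M: no right child.
  Visit E.
  At E: go right to B.
    B is a leaf — visit B.
Full in-order sequence: S, L, T, Q, H, K, X, M, E, B.

6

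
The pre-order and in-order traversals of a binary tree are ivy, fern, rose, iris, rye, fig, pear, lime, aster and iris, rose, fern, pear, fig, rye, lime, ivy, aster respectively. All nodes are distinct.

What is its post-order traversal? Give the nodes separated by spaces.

iris rose pear fig lime rye fern aster ivy

The first element of pre-order is the root; it splits in-order into left and right subtrees.
Root ivy: left subtree has 7 nodes {iris, rose, fern, pear, fig, rye, lime}, right has 1 {aster}.
  Root fern: left subtree has 2 nodes {iris, rose}, right has 4 {pear, fig, rye, lime}.
    Root rose: left subtree has 1 node {iris}, right has 0 { }.
    Root rye: left subtree has 2 nodes {pear, fig}, right has 1 {lime}.
      Root fig: left subtree has 1 node {pear}, right has 0 { }.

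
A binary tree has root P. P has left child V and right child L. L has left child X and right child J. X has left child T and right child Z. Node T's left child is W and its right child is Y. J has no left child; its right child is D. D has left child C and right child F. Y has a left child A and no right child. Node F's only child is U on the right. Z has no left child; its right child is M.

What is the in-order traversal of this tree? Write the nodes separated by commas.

V, P, W, T, A, Y, X, Z, M, L, J, C, D, F, U

In-order visits the left subtree, then the node, then the right subtree.
At P: go left to V.
  V is a leaf — visit V.
Visit P.
At P: go right to L.
  At L: go left to X.
    At X: go left to T.
      At T: go left to W.
        W is a leaf — visit W.
      Visit T.
      At T: go right to Y.
        At Y: go left to A.
          A is a leaf — visit A.
        Visit Y.
        At Y: no right child.
    Visit X.
    At X: go right to Z.
      At Z: no left child.
      Visit Z.
      At Z: go right to M.
        M is a leaf — visit M.
  Visit L.
  At L: go right to J.
    At J: no left child.
    Visit J.
    At J: go right to D.
      At D: go left to C.
        C is a leaf — visit C.
      Visit D.
      At D: go right to F.
        At F: no left child.
        Visit F.
        At F: go right to U.
          U is a leaf — visit U.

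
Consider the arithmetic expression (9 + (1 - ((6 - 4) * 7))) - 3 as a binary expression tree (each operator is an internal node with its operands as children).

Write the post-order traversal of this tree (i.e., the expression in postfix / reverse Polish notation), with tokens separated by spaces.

9 1 6 4 - 7 * - + 3 -

Post-order on an expression tree gives postfix notation: for each operator, emit left operand, right operand, then the operator.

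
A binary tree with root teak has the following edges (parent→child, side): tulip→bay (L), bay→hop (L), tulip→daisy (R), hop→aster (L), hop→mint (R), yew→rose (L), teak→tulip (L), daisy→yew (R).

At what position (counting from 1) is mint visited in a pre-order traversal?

6

Pre-order visits the node, then its left subtree, then its right subtree.
Visit teak.
At teak: go left to tulip.
  Visit tulip.
  At tulip: go left to bay.
    Visit bay.
    At bay: go left to hop.
      Visit hop.
      At hop: go left to aster.
        aster is a leaf — visit aster.
      At hop: go right to mint.
        mint is a leaf — visit mint.
    At bay: no right child.
  At tulip: go right to daisy.
    Visit daisy.
    At daisy: no left child.
    At daisy: go right to yew.
      Visit yew.
      At yew: go left to rose.
        rose is a leaf — visit rose.
      At yew: no right child.
At teak: no right child.
Full pre-order sequence: teak, tulip, bay, hop, aster, mint, daisy, yew, rose.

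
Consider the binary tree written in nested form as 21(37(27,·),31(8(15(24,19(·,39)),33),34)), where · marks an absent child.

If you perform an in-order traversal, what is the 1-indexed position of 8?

In-order visits the left subtree, then the node, then the right subtree.
At 21: go left to 37.
  At 37: go left to 27.
    27 is a leaf — visit 27.
  Visit 37.
  At 37: no right child.
Visit 21.
At 21: go right to 31.
  At 31: go left to 8.
    At 8: go left to 15.
      At 15: go left to 24.
        24 is a leaf — visit 24.
      Visit 15.
      At 15: go right to 19.
        At 19: no left child.
        Visit 19.
        At 19: go right to 39.
          39 is a leaf — visit 39.
    Visit 8.
    At 8: go right to 33.
      33 is a leaf — visit 33.
  Visit 31.
  At 31: go right to 34.
    34 is a leaf — visit 34.
Full in-order sequence: 27, 37, 21, 24, 15, 19, 39, 8, 33, 31, 34.

8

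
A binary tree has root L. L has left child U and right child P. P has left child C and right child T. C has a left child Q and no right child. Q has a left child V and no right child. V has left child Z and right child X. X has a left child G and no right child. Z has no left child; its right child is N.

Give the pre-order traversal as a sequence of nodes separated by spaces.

Pre-order visits the node, then its left subtree, then its right subtree.
Visit L.
At L: go left to U.
  U is a leaf — visit U.
At L: go right to P.
  Visit P.
  At P: go left to C.
    Visit C.
    At C: go left to Q.
      Visit Q.
      At Q: go left to V.
        Visit V.
        At V: go left to Z.
          Visit Z.
          At Z: no left child.
          At Z: go right to N.
            N is a leaf — visit N.
        At V: go right to X.
          Visit X.
          At X: go left to G.
            G is a leaf — visit G.
          At X: no right child.
      At Q: no right child.
    At C: no right child.
  At P: go right to T.
    T is a leaf — visit T.

L U P C Q V Z N X G T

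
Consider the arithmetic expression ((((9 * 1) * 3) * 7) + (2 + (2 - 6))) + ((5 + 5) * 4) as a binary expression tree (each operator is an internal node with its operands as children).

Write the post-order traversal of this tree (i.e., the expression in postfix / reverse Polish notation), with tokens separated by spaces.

9 1 * 3 * 7 * 2 2 6 - + + 5 5 + 4 * +

Post-order on an expression tree gives postfix notation: for each operator, emit left operand, right operand, then the operator.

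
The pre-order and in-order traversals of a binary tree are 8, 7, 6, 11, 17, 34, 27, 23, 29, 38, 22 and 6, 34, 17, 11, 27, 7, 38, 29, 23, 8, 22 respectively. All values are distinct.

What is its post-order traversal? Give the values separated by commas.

34, 17, 27, 11, 6, 38, 29, 23, 7, 22, 8

The first element of pre-order is the root; it splits in-order into left and right subtrees.
Root 8: left subtree has 9 nodes {6, 34, 17, 11, 27, 7, 38, 29, 23}, right has 1 {22}.
  Root 7: left subtree has 5 nodes {6, 34, 17, 11, 27}, right has 3 {38, 29, 23}.
    Root 6: left subtree has 0 nodes { }, right has 4 {34, 17, 11, 27}.
      Root 11: left subtree has 2 nodes {34, 17}, right has 1 {27}.
        Root 17: left subtree has 1 node {34}, right has 0 { }.
    Root 23: left subtree has 2 nodes {38, 29}, right has 0 { }.
      Root 29: left subtree has 1 node {38}, right has 0 { }.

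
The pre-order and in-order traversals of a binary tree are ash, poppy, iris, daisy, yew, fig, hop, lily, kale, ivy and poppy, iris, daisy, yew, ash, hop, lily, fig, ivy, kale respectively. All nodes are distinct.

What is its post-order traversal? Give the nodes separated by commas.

yew, daisy, iris, poppy, lily, hop, ivy, kale, fig, ash

The first element of pre-order is the root; it splits in-order into left and right subtrees.
Root ash: left subtree has 4 nodes {poppy, iris, daisy, yew}, right has 5 {hop, lily, fig, ivy, kale}.
  Root poppy: left subtree has 0 nodes { }, right has 3 {iris, daisy, yew}.
    Root iris: left subtree has 0 nodes { }, right has 2 {daisy, yew}.
      Root daisy: left subtree has 0 nodes { }, right has 1 {yew}.
  Root fig: left subtree has 2 nodes {hop, lily}, right has 2 {ivy, kale}.
    Root hop: left subtree has 0 nodes { }, right has 1 {lily}.
    Root kale: left subtree has 1 node {ivy}, right has 0 { }.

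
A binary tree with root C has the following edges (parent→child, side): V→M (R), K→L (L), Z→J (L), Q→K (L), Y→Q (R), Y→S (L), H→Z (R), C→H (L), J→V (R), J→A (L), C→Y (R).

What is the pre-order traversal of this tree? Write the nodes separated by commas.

C, H, Z, J, A, V, M, Y, S, Q, K, L

Pre-order visits the node, then its left subtree, then its right subtree.
Visit C.
At C: go left to H.
  Visit H.
  At H: no left child.
  At H: go right to Z.
    Visit Z.
    At Z: go left to J.
      Visit J.
      At J: go left to A.
        A is a leaf — visit A.
      At J: go right to V.
        Visit V.
        At V: no left child.
        At V: go right to M.
          M is a leaf — visit M.
    At Z: no right child.
At C: go right to Y.
  Visit Y.
  At Y: go left to S.
    S is a leaf — visit S.
  At Y: go right to Q.
    Visit Q.
    At Q: go left to K.
      Visit K.
      At K: go left to L.
        L is a leaf — visit L.
      At K: no right child.
    At Q: no right child.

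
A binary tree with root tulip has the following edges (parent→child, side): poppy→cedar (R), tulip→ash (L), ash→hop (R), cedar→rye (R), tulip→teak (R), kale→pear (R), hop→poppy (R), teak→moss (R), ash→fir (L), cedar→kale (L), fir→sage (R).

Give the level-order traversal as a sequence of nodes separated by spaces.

tulip ash teak fir hop moss sage poppy cedar kale rye pear

Level-order visits nodes level by level from the root, left to right within each level.
Level 0: tulip
Level 1: ash, teak
Level 2: fir, hop, moss
Level 3: sage, poppy
Level 4: cedar
Level 5: kale, rye
Level 6: pear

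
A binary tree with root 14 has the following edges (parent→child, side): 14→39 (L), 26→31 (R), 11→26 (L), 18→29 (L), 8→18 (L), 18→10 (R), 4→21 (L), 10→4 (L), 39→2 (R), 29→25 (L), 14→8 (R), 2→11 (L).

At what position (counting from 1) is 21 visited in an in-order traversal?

In-order visits the left subtree, then the node, then the right subtree.
At 14: go left to 39.
  At 39: no left child.
  Visit 39.
  At 39: go right to 2.
    At 2: go left to 11.
      At 11: go left to 26.
        At 26: no left child.
        Visit 26.
        At 26: go right to 31.
          31 is a leaf — visit 31.
      Visit 11.
      At 11: no right child.
    Visit 2.
    At 2: no right child.
Visit 14.
At 14: go right to 8.
  At 8: go left to 18.
    At 18: go left to 29.
      At 29: go left to 25.
        25 is a leaf — visit 25.
      Visit 29.
      At 29: no right child.
    Visit 18.
    At 18: go right to 10.
      At 10: go left to 4.
        At 4: go left to 21.
          21 is a leaf — visit 21.
        Visit 4.
        At 4: no right child.
      Visit 10.
      At 10: no right child.
  Visit 8.
  At 8: no right child.
Full in-order sequence: 39, 26, 31, 11, 2, 14, 25, 29, 18, 21, 4, 10, 8.

10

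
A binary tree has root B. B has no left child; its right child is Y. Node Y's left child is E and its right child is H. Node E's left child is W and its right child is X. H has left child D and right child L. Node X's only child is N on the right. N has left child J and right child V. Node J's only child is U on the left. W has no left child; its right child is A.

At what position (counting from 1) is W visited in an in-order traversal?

In-order visits the left subtree, then the node, then the right subtree.
At B: no left child.
Visit B.
At B: go right to Y.
  At Y: go left to E.
    At E: go left to W.
      At W: no left child.
      Visit W.
      At W: go right to A.
        A is a leaf — visit A.
    Visit E.
    At E: go right to X.
      At X: no left child.
      Visit X.
      At X: go right to N.
        At N: go left to J.
          At J: go left to U.
            U is a leaf — visit U.
          Visit J.
          At J: no right child.
        Visit N.
        At N: go right to V.
          V is a leaf — visit V.
  Visit Y.
  At Y: go right to H.
    At H: go left to D.
      D is a leaf — visit D.
    Visit H.
    At H: go right to L.
      L is a leaf — visit L.
Full in-order sequence: B, W, A, E, X, U, J, N, V, Y, D, H, L.

2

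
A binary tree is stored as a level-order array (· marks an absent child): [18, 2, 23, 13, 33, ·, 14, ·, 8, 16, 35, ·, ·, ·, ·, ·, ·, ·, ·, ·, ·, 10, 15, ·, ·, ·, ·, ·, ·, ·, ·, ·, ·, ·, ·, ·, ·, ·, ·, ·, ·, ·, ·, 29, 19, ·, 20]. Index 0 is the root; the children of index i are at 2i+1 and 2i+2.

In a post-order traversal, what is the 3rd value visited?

Post-order visits the left subtree, then the right subtree, then the node.
At 18: go left to 2.
  At 2: go left to 13.
    At 13: no left child.
    At 13: go right to 8.
      8 is a leaf — visit 8.
    Visit 13.
  At 2: go right to 33.
    At 33: go left to 16.
      16 is a leaf — visit 16.
    At 33: go right to 35.
      At 35: go left to 10.
        At 10: go left to 29.
          29 is a leaf — visit 29.
        At 10: go right to 19.
          19 is a leaf — visit 19.
        Visit 10.
      At 35: go right to 15.
        At 15: no left child.
        At 15: go right to 20.
          20 is a leaf — visit 20.
        Visit 15.
      Visit 35.
    Visit 33.
  Visit 2.
At 18: go right to 23.
  At 23: no left child.
  At 23: go right to 14.
    14 is a leaf — visit 14.
  Visit 23.
Visit 18.
Full post-order sequence: 8, 13, 16, 29, 19, 10, 20, 15, 35, 33, 2, 14, 23, 18.

16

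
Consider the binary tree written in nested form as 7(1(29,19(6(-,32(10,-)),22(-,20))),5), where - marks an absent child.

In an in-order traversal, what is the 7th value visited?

In-order visits the left subtree, then the node, then the right subtree.
At 7: go left to 1.
  At 1: go left to 29.
    29 is a leaf — visit 29.
  Visit 1.
  At 1: go right to 19.
    At 19: go left to 6.
      At 6: no left child.
      Visit 6.
      At 6: go right to 32.
        At 32: go left to 10.
          10 is a leaf — visit 10.
        Visit 32.
        At 32: no right child.
    Visit 19.
    At 19: go right to 22.
      At 22: no left child.
      Visit 22.
      At 22: go right to 20.
        20 is a leaf — visit 20.
Visit 7.
At 7: go right to 5.
  5 is a leaf — visit 5.
Full in-order sequence: 29, 1, 6, 10, 32, 19, 22, 20, 7, 5.

22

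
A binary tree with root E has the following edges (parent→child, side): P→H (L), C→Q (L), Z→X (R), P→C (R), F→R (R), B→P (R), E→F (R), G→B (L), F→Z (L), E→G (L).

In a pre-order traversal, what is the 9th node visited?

Z

Pre-order visits the node, then its left subtree, then its right subtree.
Visit E.
At E: go left to G.
  Visit G.
  At G: go left to B.
    Visit B.
    At B: no left child.
    At B: go right to P.
      Visit P.
      At P: go left to H.
        H is a leaf — visit H.
      At P: go right to C.
        Visit C.
        At C: go left to Q.
          Q is a leaf — visit Q.
        At C: no right child.
  At G: no right child.
At E: go right to F.
  Visit F.
  At F: go left to Z.
    Visit Z.
    At Z: no left child.
    At Z: go right to X.
      X is a leaf — visit X.
  At F: go right to R.
    R is a leaf — visit R.
Full pre-order sequence: E, G, B, P, H, C, Q, F, Z, X, R.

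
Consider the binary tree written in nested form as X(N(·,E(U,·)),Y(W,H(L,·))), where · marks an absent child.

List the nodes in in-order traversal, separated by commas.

N, U, E, X, W, Y, L, H

In-order visits the left subtree, then the node, then the right subtree.
At X: go left to N.
  At N: no left child.
  Visit N.
  At N: go right to E.
    At E: go left to U.
      U is a leaf — visit U.
    Visit E.
    At E: no right child.
Visit X.
At X: go right to Y.
  At Y: go left to W.
    W is a leaf — visit W.
  Visit Y.
  At Y: go right to H.
    At H: go left to L.
      L is a leaf — visit L.
    Visit H.
    At H: no right child.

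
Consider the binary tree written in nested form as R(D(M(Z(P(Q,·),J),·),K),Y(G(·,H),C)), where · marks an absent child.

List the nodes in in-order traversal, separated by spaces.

Q P Z J M D K R G H Y C

In-order visits the left subtree, then the node, then the right subtree.
At R: go left to D.
  At D: go left to M.
    At M: go left to Z.
      At Z: go left to P.
        At P: go left to Q.
          Q is a leaf — visit Q.
        Visit P.
        At P: no right child.
      Visit Z.
      At Z: go right to J.
        J is a leaf — visit J.
    Visit M.
    At M: no right child.
  Visit D.
  At D: go right to K.
    K is a leaf — visit K.
Visit R.
At R: go right to Y.
  At Y: go left to G.
    At G: no left child.
    Visit G.
    At G: go right to H.
      H is a leaf — visit H.
  Visit Y.
  At Y: go right to C.
    C is a leaf — visit C.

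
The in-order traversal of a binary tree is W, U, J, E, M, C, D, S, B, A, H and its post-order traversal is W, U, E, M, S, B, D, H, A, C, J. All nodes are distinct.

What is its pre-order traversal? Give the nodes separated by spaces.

The last element of post-order is the root; it splits in-order into left and right subtrees.
Root J: left subtree has 2 nodes {W, U}, right has 8 {E, M, C, D, S, B, A, H}.
  Root U: left subtree has 1 node {W}, right has 0 { }.
  Root C: left subtree has 2 nodes {E, M}, right has 5 {D, S, B, A, H}.
    Root M: left subtree has 1 node {E}, right has 0 { }.
    Root A: left subtree has 3 nodes {D, S, B}, right has 1 {H}.
      Root D: left subtree has 0 nodes { }, right has 2 {S, B}.
        Root B: left subtree has 1 node {S}, right has 0 { }.

J U W C M E A D B S H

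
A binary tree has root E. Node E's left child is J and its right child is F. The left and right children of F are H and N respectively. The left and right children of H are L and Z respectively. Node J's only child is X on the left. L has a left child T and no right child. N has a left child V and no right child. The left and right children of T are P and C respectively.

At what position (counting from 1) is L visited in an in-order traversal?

In-order visits the left subtree, then the node, then the right subtree.
At E: go left to J.
  At J: go left to X.
    X is a leaf — visit X.
  Visit J.
  At J: no right child.
Visit E.
At E: go right to F.
  At F: go left to H.
    At H: go left to L.
      At L: go left to T.
        At T: go left to P.
          P is a leaf — visit P.
        Visit T.
        At T: go right to C.
          C is a leaf — visit C.
      Visit L.
      At L: no right child.
    Visit H.
    At H: go right to Z.
      Z is a leaf — visit Z.
  Visit F.
  At F: go right to N.
    At N: go left to V.
      V is a leaf — visit V.
    Visit N.
    At N: no right child.
Full in-order sequence: X, J, E, P, T, C, L, H, Z, F, V, N.

7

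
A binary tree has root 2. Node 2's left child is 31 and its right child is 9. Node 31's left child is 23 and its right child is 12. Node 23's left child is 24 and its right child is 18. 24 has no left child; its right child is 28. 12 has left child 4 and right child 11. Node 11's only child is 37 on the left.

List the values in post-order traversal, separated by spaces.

28 24 18 23 4 37 11 12 31 9 2

Post-order visits the left subtree, then the right subtree, then the node.
At 2: go left to 31.
  At 31: go left to 23.
    At 23: go left to 24.
      At 24: no left child.
      At 24: go right to 28.
        28 is a leaf — visit 28.
      Visit 24.
    At 23: go right to 18.
      18 is a leaf — visit 18.
    Visit 23.
  At 31: go right to 12.
    At 12: go left to 4.
      4 is a leaf — visit 4.
    At 12: go right to 11.
      At 11: go left to 37.
        37 is a leaf — visit 37.
      At 11: no right child.
      Visit 11.
    Visit 12.
  Visit 31.
At 2: go right to 9.
  9 is a leaf — visit 9.
Visit 2.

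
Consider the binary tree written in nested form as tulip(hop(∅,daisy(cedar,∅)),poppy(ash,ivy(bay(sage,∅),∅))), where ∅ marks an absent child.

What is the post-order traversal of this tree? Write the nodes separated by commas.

cedar, daisy, hop, ash, sage, bay, ivy, poppy, tulip

Post-order visits the left subtree, then the right subtree, then the node.
At tulip: go left to hop.
  At hop: no left child.
  At hop: go right to daisy.
    At daisy: go left to cedar.
      cedar is a leaf — visit cedar.
    At daisy: no right child.
    Visit daisy.
  Visit hop.
At tulip: go right to poppy.
  At poppy: go left to ash.
    ash is a leaf — visit ash.
  At poppy: go right to ivy.
    At ivy: go left to bay.
      At bay: go left to sage.
        sage is a leaf — visit sage.
      At bay: no right child.
      Visit bay.
    At ivy: no right child.
    Visit ivy.
  Visit poppy.
Visit tulip.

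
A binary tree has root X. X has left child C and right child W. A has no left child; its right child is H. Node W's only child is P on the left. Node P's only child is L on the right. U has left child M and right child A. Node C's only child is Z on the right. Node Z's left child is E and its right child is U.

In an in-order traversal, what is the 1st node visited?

C

In-order visits the left subtree, then the node, then the right subtree.
At X: go left to C.
  At C: no left child.
  Visit C.
  At C: go right to Z.
    At Z: go left to E.
      E is a leaf — visit E.
    Visit Z.
    At Z: go right to U.
      At U: go left to M.
        M is a leaf — visit M.
      Visit U.
      At U: go right to A.
        At A: no left child.
        Visit A.
        At A: go right to H.
          H is a leaf — visit H.
Visit X.
At X: go right to W.
  At W: go left to P.
    At P: no left child.
    Visit P.
    At P: go right to L.
      L is a leaf — visit L.
  Visit W.
  At W: no right child.
Full in-order sequence: C, E, Z, M, U, A, H, X, P, L, W.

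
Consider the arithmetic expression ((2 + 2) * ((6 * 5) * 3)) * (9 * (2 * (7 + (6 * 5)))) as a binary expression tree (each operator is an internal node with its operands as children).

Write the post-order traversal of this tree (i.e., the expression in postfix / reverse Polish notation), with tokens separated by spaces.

Post-order on an expression tree gives postfix notation: for each operator, emit left operand, right operand, then the operator.

2 2 + 6 5 * 3 * * 9 2 7 6 5 * + * * *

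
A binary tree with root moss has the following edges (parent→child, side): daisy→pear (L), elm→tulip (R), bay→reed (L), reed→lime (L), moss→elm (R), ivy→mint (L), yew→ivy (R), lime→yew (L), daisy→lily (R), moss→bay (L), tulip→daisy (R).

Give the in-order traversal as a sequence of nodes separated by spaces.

yew mint ivy lime reed bay moss elm tulip pear daisy lily

In-order visits the left subtree, then the node, then the right subtree.
At moss: go left to bay.
  At bay: go left to reed.
    At reed: go left to lime.
      At lime: go left to yew.
        At yew: no left child.
        Visit yew.
        At yew: go right to ivy.
          At ivy: go left to mint.
            mint is a leaf — visit mint.
          Visit ivy.
          At ivy: no right child.
      Visit lime.
      At lime: no right child.
    Visit reed.
    At reed: no right child.
  Visit bay.
  At bay: no right child.
Visit moss.
At moss: go right to elm.
  At elm: no left child.
  Visit elm.
  At elm: go right to tulip.
    At tulip: no left child.
    Visit tulip.
    At tulip: go right to daisy.
      At daisy: go left to pear.
        pear is a leaf — visit pear.
      Visit daisy.
      At daisy: go right to lily.
        lily is a leaf — visit lily.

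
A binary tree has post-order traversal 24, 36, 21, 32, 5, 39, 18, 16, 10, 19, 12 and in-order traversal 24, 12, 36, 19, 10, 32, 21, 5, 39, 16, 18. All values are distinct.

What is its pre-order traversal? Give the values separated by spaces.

The last element of post-order is the root; it splits in-order into left and right subtrees.
Root 12: left subtree has 1 node {24}, right has 9 {36, 19, 10, 32, 21, 5, 39, 16, 18}.
  Root 19: left subtree has 1 node {36}, right has 7 {10, 32, 21, 5, 39, 16, 18}.
    Root 10: left subtree has 0 nodes { }, right has 6 {32, 21, 5, 39, 16, 18}.
      Root 16: left subtree has 4 nodes {32, 21, 5, 39}, right has 1 {18}.
        Root 39: left subtree has 3 nodes {32, 21, 5}, right has 0 { }.
          Root 5: left subtree has 2 nodes {32, 21}, right has 0 { }.
            Root 32: left subtree has 0 nodes { }, right has 1 {21}.

12 24 19 36 10 16 39 5 32 21 18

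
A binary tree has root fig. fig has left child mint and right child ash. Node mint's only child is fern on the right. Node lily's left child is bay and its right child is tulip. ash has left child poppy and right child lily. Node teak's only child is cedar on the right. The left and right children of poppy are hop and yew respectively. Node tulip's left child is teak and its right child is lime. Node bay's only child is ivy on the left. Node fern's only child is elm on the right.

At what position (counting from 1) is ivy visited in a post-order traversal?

7

Post-order visits the left subtree, then the right subtree, then the node.
At fig: go left to mint.
  At mint: no left child.
  At mint: go right to fern.
    At fern: no left child.
    At fern: go right to elm.
      elm is a leaf — visit elm.
    Visit fern.
  Visit mint.
At fig: go right to ash.
  At ash: go left to poppy.
    At poppy: go left to hop.
      hop is a leaf — visit hop.
    At poppy: go right to yew.
      yew is a leaf — visit yew.
    Visit poppy.
  At ash: go right to lily.
    At lily: go left to bay.
      At bay: go left to ivy.
        ivy is a leaf — visit ivy.
      At bay: no right child.
      Visit bay.
    At lily: go right to tulip.
      At tulip: go left to teak.
        At teak: no left child.
        At teak: go right to cedar.
          cedar is a leaf — visit cedar.
        Visit teak.
      At tulip: go right to lime.
        lime is a leaf — visit lime.
      Visit tulip.
    Visit lily.
  Visit ash.
Visit fig.
Full post-order sequence: elm, fern, mint, hop, yew, poppy, ivy, bay, cedar, teak, lime, tulip, lily, ash, fig.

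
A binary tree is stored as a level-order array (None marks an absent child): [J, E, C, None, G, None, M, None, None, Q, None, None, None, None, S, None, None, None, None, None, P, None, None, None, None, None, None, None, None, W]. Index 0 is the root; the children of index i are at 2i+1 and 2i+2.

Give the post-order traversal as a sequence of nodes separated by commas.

Post-order visits the left subtree, then the right subtree, then the node.
At J: go left to E.
  At E: no left child.
  At E: go right to G.
    At G: go left to Q.
      At Q: no left child.
      At Q: go right to P.
        P is a leaf — visit P.
      Visit Q.
    At G: no right child.
    Visit G.
  Visit E.
At J: go right to C.
  At C: no left child.
  At C: go right to M.
    At M: no left child.
    At M: go right to S.
      At S: go left to W.
        W is a leaf — visit W.
      At S: no right child.
      Visit S.
    Visit M.
  Visit C.
Visit J.

P, Q, G, E, W, S, M, C, J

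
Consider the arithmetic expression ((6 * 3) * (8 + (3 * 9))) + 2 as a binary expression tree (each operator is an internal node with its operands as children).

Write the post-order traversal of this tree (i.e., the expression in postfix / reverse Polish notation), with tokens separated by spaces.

Post-order on an expression tree gives postfix notation: for each operator, emit left operand, right operand, then the operator.

6 3 * 8 3 9 * + * 2 +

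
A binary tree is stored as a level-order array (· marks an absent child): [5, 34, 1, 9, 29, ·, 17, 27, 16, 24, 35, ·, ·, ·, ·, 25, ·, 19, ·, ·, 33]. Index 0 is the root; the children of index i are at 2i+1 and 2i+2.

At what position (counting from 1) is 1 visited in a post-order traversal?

Post-order visits the left subtree, then the right subtree, then the node.
At 5: go left to 34.
  At 34: go left to 9.
    At 9: go left to 27.
      At 27: go left to 25.
        25 is a leaf — visit 25.
      At 27: no right child.
      Visit 27.
    At 9: go right to 16.
      At 16: go left to 19.
        19 is a leaf — visit 19.
      At 16: no right child.
      Visit 16.
    Visit 9.
  At 34: go right to 29.
    At 29: go left to 24.
      At 24: no left child.
      At 24: go right to 33.
        33 is a leaf — visit 33.
      Visit 24.
    At 29: go right to 35.
      35 is a leaf — visit 35.
    Visit 29.
  Visit 34.
At 5: go right to 1.
  At 1: no left child.
  At 1: go right to 17.
    17 is a leaf — visit 17.
  Visit 1.
Visit 5.
Full post-order sequence: 25, 27, 19, 16, 9, 33, 24, 35, 29, 34, 17, 1, 5.

12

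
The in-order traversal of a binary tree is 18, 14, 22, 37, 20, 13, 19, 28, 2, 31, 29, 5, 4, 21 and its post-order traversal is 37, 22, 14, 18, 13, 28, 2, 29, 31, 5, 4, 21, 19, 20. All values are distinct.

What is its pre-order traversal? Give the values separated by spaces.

20 18 14 22 37 19 13 21 4 5 31 2 28 29

The last element of post-order is the root; it splits in-order into left and right subtrees.
Root 20: left subtree has 4 nodes {18, 14, 22, 37}, right has 9 {13, 19, 28, 2, 31, 29, 5, 4, 21}.
  Root 18: left subtree has 0 nodes { }, right has 3 {14, 22, 37}.
    Root 14: left subtree has 0 nodes { }, right has 2 {22, 37}.
      Root 22: left subtree has 0 nodes { }, right has 1 {37}.
  Root 19: left subtree has 1 node {13}, right has 7 {28, 2, 31, 29, 5, 4, 21}.
    Root 21: left subtree has 6 nodes {28, 2, 31, 29, 5, 4}, right has 0 { }.
      Root 4: left subtree has 5 nodes {28, 2, 31, 29, 5}, right has 0 { }.
        Root 5: left subtree has 4 nodes {28, 2, 31, 29}, right has 0 { }.
          Root 31: left subtree has 2 nodes {28, 2}, right has 1 {29}.
            Root 2: left subtree has 1 node {28}, right has 0 { }.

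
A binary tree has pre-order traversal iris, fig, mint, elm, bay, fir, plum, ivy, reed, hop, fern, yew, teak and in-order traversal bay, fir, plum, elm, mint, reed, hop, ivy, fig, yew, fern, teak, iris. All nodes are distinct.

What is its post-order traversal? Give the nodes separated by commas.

The first element of pre-order is the root; it splits in-order into left and right subtrees.
Root iris: left subtree has 12 nodes {bay, fir, plum, elm, mint, reed, hop, ivy, fig, yew, fern, teak}, right has 0 { }.
  Root fig: left subtree has 8 nodes {bay, fir, plum, elm, mint, reed, hop, ivy}, right has 3 {yew, fern, teak}.
    Root mint: left subtree has 4 nodes {bay, fir, plum, elm}, right has 3 {reed, hop, ivy}.
      Root elm: left subtree has 3 nodes {bay, fir, plum}, right has 0 { }.
        Root bay: left subtree has 0 nodes { }, right has 2 {fir, plum}.
          Root fir: left subtree has 0 nodes { }, right has 1 {plum}.
      Root ivy: left subtree has 2 nodes {reed, hop}, right has 0 { }.
        Root reed: left subtree has 0 nodes { }, right has 1 {hop}.
    Root fern: left subtree has 1 node {yew}, right has 1 {teak}.

plum, fir, bay, elm, hop, reed, ivy, mint, yew, teak, fern, fig, iris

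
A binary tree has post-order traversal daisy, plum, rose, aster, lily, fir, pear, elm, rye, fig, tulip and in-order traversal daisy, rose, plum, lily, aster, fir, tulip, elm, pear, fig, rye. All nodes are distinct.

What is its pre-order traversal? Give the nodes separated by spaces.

The last element of post-order is the root; it splits in-order into left and right subtrees.
Root tulip: left subtree has 6 nodes {daisy, rose, plum, lily, aster, fir}, right has 4 {elm, pear, fig, rye}.
  Root fir: left subtree has 5 nodes {daisy, rose, plum, lily, aster}, right has 0 { }.
    Root lily: left subtree has 3 nodes {daisy, rose, plum}, right has 1 {aster}.
      Root rose: left subtree has 1 node {daisy}, right has 1 {plum}.
  Root fig: left subtree has 2 nodes {elm, pear}, right has 1 {rye}.
    Root elm: left subtree has 0 nodes { }, right has 1 {pear}.

tulip fir lily rose daisy plum aster fig elm pear rye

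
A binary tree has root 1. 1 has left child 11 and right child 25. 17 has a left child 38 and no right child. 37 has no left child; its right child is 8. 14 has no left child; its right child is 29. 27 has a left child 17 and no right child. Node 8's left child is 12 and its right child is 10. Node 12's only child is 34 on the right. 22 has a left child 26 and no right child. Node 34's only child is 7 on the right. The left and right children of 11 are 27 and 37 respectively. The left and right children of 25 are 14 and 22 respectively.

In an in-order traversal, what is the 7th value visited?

34

In-order visits the left subtree, then the node, then the right subtree.
At 1: go left to 11.
  At 11: go left to 27.
    At 27: go left to 17.
      At 17: go left to 38.
        38 is a leaf — visit 38.
      Visit 17.
      At 17: no right child.
    Visit 27.
    At 27: no right child.
  Visit 11.
  At 11: go right to 37.
    At 37: no left child.
    Visit 37.
    At 37: go right to 8.
      At 8: go left to 12.
        At 12: no left child.
        Visit 12.
        At 12: go right to 34.
          At 34: no left child.
          Visit 34.
          At 34: go right to 7.
            7 is a leaf — visit 7.
      Visit 8.
      At 8: go right to 10.
        10 is a leaf — visit 10.
Visit 1.
At 1: go right to 25.
  At 25: go left to 14.
    At 14: no left child.
    Visit 14.
    At 14: go right to 29.
      29 is a leaf — visit 29.
  Visit 25.
  At 25: go right to 22.
    At 22: go left to 26.
      26 is a leaf — visit 26.
    Visit 22.
    At 22: no right child.
Full in-order sequence: 38, 17, 27, 11, 37, 12, 34, 7, 8, 10, 1, 14, 29, 25, 26, 22.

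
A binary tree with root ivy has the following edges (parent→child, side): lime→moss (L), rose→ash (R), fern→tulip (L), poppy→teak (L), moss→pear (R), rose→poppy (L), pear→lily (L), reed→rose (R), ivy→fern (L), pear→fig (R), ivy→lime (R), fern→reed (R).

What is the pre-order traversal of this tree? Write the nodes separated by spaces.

Pre-order visits the node, then its left subtree, then its right subtree.
Visit ivy.
At ivy: go left to fern.
  Visit fern.
  At fern: go left to tulip.
    tulip is a leaf — visit tulip.
  At fern: go right to reed.
    Visit reed.
    At reed: no left child.
    At reed: go right to rose.
      Visit rose.
      At rose: go left to poppy.
        Visit poppy.
        At poppy: go left to teak.
          teak is a leaf — visit teak.
        At poppy: no right child.
      At rose: go right to ash.
        ash is a leaf — visit ash.
At ivy: go right to lime.
  Visit lime.
  At lime: go left to moss.
    Visit moss.
    At moss: no left child.
    At moss: go right to pear.
      Visit pear.
      At pear: go left to lily.
        lily is a leaf — visit lily.
      At pear: go right to fig.
        fig is a leaf — visit fig.
  At lime: no right child.

ivy fern tulip reed rose poppy teak ash lime moss pear lily fig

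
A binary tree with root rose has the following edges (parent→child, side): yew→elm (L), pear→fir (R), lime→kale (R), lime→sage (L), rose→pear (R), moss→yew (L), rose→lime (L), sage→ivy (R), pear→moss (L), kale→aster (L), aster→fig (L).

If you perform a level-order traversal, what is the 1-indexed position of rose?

Level-order visits nodes level by level from the root, left to right within each level.
Level 0: rose
Level 1: lime, pear
Level 2: sage, kale, moss, fir
Level 3: ivy, aster, yew
Level 4: fig, elm
Full level-order sequence: rose, lime, pear, sage, kale, moss, fir, ivy, aster, yew, fig, elm.

1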